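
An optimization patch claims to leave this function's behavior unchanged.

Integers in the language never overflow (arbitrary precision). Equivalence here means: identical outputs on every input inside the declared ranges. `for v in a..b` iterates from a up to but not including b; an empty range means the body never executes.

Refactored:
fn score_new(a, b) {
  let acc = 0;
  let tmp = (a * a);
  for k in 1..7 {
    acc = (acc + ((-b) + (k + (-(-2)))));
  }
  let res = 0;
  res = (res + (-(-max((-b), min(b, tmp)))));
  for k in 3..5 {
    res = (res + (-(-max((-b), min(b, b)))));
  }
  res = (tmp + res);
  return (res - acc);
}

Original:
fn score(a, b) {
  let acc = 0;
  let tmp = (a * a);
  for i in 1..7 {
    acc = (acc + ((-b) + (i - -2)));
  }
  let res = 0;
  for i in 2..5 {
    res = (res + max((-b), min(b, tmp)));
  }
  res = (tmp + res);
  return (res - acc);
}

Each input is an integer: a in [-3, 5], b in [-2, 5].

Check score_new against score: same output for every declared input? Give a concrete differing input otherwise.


On input a=-2, b=5, score returns 13 while score_new returns 15.
verdict: not equivalent; witness: a=-2, b=5


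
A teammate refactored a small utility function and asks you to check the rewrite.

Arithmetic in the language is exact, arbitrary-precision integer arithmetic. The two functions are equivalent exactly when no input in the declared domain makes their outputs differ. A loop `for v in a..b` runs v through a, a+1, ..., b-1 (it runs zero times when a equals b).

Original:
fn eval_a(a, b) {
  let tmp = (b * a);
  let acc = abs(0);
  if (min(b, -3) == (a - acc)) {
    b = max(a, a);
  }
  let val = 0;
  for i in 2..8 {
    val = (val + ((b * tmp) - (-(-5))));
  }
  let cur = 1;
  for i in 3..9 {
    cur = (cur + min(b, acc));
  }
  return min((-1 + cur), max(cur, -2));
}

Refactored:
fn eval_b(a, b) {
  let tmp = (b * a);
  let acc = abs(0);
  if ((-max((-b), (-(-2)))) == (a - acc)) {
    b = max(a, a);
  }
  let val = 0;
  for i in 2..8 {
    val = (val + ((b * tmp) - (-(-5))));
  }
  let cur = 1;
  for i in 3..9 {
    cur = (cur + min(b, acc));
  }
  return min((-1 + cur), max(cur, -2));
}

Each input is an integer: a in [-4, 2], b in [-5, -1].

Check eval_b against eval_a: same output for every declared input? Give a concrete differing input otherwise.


Not equivalent: a=-3, b=-2 separates them (-18 vs -12).
eval_a: tmp=6, then acc=0, then (min(b, -3) == (a - acc)) is true, then b=-3, then val=0, then (i=2), then val=-23, then (i=3), then val=-46, then (i=4), then val=-69, then (i=5), then val=-92, then (i=6), then val=-115, then (i=7), then val=-138, then cur=1, then (i=3), then cur=-2, then (i=4), then cur=-5, then (i=5), then cur=-8, then (i=6), then cur=-11, then (i=7), then cur=-14, then (i=8), then cur=-17, then returns -18
eval_b: tmp=6, then acc=0, then ((-max((-b), (-(-2)))) == (a - acc)) is false, then val=0, then (i=2), then val=-17, then (i=3), then val=-34, then (i=4), then val=-51, then (i=5), then val=-68, then (i=6), then val=-85, then (i=7), then val=-102, then cur=1, then (i=3), then cur=-1, then (i=4), then cur=-3, then (i=5), then cur=-5, then (i=6), then cur=-7, then (i=7), then cur=-9, then (i=8), then cur=-11, then returns -12
verdict: not equivalent; witness: a=-3, b=-2


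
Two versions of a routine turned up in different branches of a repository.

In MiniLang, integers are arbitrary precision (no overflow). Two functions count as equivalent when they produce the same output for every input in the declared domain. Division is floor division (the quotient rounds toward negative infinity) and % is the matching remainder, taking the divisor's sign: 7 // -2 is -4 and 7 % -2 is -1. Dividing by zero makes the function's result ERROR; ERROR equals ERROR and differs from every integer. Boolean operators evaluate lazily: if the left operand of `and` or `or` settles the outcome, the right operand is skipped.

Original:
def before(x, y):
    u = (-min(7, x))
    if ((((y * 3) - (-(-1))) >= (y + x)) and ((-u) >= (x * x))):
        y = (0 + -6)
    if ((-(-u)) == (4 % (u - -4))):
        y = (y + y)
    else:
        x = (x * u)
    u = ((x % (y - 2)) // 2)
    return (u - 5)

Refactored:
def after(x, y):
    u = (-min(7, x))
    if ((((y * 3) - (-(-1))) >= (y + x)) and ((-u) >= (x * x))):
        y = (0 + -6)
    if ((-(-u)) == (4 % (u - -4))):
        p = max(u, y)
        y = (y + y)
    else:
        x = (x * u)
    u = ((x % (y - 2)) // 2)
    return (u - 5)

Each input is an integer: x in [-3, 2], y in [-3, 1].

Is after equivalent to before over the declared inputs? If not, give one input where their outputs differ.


The two versions differ — the changes include local variable names differ; and statement counts differ; and min/max/abs usage differs.
As a probe, take x=-2, y=0: before runs u=2, then ((((y * 3) - (-(-1))) >= (y + x)) and ((-u) >= (x * x))) is false, then ((-(-u)) == (4 % (u - -4))) is false, then x=-4, then u=0, then returns -5; after runs u=2, then ((((y * 3) - (-(-1))) >= (y + x)) and ((-u) >= (x * x))) is false, then ((-(-u)) == (4 % (u - -4))) is false, then x=-4, then u=0, then returns -5; both end at -5.
Across all 30 domain points the two functions coincide.
verdict: equivalent


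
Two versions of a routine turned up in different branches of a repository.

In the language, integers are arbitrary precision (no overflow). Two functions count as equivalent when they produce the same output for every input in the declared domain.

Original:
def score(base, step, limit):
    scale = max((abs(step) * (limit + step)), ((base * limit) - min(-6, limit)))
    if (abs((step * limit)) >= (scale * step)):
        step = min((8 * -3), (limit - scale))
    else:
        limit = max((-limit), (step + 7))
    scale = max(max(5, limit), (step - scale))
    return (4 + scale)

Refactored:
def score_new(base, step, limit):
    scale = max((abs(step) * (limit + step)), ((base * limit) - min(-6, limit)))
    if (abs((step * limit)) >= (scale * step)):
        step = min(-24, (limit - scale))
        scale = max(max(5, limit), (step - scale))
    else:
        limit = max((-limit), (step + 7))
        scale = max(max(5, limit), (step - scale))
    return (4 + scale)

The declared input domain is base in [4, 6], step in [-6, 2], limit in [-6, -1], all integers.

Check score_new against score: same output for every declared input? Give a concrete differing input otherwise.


Differences: constant usage differs, and statement counts differ, and arithmetic usage differs, and min/max/abs usage differs — yet all 162 inputs agree.
verdict: equivalent


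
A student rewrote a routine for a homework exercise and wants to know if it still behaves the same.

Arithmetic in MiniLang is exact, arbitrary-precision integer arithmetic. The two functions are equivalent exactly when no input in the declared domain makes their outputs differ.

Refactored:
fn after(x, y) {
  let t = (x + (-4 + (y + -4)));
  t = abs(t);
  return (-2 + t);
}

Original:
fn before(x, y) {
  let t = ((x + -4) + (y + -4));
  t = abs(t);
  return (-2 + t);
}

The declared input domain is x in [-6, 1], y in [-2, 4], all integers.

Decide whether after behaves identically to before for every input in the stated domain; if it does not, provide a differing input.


The two versions differ — the changes include same computation, different form.
One worked example (x=-2, y=-1) — before: t = -11; t = 11; return 9; after: t = -11; t = 11; return 9; agreement on 9.
Sweeping the whole domain (56 inputs) finds no disagreement.
verdict: equivalent


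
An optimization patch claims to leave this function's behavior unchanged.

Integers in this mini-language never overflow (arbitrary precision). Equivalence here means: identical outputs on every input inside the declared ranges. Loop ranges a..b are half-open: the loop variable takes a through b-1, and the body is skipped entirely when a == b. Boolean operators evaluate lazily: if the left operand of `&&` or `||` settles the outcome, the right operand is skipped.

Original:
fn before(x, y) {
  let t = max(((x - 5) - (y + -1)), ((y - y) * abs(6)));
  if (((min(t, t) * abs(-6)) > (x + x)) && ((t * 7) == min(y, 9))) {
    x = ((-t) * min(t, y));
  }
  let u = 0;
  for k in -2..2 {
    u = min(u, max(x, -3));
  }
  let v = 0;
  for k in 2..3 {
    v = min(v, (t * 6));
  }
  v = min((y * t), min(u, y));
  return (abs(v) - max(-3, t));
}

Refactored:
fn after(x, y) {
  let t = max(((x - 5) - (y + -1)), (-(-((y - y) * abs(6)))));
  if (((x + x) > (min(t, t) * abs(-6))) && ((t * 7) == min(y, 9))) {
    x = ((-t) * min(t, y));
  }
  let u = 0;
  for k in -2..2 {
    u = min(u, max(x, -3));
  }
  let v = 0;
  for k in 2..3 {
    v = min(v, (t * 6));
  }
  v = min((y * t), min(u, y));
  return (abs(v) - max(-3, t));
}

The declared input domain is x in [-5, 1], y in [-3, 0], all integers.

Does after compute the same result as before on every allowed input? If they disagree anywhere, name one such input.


There is a counterexample at x=-5, y=0: 0 on one side, 3 on the other.
before: t becomes 0; next (((min(t, t) * abs(-6)) > (x + x)) && ((t * 7) == min(y, 9))) evaluates to true; next x becomes 0; next u becomes 0; next at k=-2:; next u becomes 0; next at k=-1:; next u becomes 0; next at k=0:; next u becomes 0; next at k=1:; next u becomes 0; next v becomes 0; next at k=2:; next v becomes 0; next v becomes 0; next final value 0
after: t becomes 0; next (((x + x) > (min(t, t) * abs(-6))) && ((t * 7) == min(y, 9))) evaluates to false; next u becomes 0; next at k=-2:; next u becomes -3; next at k=-1:; next u becomes -3; next at k=0:; next u becomes -3; next at k=1:; next u becomes -3; next v becomes 0; next at k=2:; next v becomes 0; next v becomes -3; next final value 3
verdict: not equivalent; witness: x=-5, y=0


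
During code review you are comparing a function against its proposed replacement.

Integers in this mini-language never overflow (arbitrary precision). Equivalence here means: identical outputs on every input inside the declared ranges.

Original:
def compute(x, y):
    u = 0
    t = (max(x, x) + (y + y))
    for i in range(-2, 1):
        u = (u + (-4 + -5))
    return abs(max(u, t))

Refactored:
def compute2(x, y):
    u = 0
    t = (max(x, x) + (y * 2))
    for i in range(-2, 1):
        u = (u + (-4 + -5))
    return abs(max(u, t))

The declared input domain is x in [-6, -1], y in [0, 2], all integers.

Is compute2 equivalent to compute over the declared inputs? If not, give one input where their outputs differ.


Side by side, the visible changes include: constant usage differs; also arithmetic usage differs.
Tracing x=-2, y=0: compute: u = 0; t = -2; [i=-2]; u = -9; [i=-1]; u = -18; [i=0]; u = -27; return 2 | compute2: u = 0; t = -2; [i=-2]; u = -9; [i=-1]; u = -18; [i=0]; u = -27; return 2 — matching result 2.
Checked all 18 inputs in the declared domain: the outputs agree on every one.
verdict: equivalent


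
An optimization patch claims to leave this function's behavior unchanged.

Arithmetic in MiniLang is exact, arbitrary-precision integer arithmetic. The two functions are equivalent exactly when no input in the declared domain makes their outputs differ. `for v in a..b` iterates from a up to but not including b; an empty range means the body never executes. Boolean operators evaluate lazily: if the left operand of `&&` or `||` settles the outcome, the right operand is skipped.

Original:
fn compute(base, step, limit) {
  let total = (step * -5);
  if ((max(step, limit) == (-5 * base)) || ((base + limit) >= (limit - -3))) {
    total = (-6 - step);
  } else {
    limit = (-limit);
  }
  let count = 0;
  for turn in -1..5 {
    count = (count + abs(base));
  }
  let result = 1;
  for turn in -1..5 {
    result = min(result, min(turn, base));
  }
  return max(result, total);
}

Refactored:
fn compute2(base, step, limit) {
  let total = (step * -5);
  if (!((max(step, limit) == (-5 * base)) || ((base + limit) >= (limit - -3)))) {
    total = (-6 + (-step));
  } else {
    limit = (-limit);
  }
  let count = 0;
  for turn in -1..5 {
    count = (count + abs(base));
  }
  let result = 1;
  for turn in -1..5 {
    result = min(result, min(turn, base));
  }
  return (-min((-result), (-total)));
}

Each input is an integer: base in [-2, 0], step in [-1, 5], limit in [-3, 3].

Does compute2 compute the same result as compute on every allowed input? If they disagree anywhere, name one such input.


The rewrite breaks on base=-2, step=-1, limit=-3, where the results are 5 and -2.
compute: total becomes 5; next ((max(step, limit) == (-5 * base)) || ((base + limit) >= (limit - -3))) evaluates to false; next limit becomes 3; next count becomes 0; next at turn=-1:; next count becomes 2; next at turn=0:; next count becomes 4; next at turn=1:; next count becomes 6; next at turn=2:; next count becomes 8; next at turn=3:; next count becomes 10; next at turn=4:; next count becomes 12; next result becomes 1; next at turn=-1:; next result becomes -2; next at turn=0:; next result becomes -2; next at turn=1:; next result becomes -2; next at turn=2:; next result becomes -2; next at turn=3:; next result becomes -2; next at turn=4:; next result becomes -2; next final value 5
compute2: total becomes 5; next (!((max(step, limit) == (-5 * base)) || ((base + limit) >= (limit - -3)))) evaluates to true; next total becomes -5; next count becomes 0; next at turn=-1:; next count becomes 2; next at turn=0:; next count becomes 4; next at turn=1:; next count becomes 6; next at turn=2:; next count becomes 8; next at turn=3:; next count becomes 10; next at turn=4:; next count becomes 12; next result becomes 1; next at turn=-1:; next result becomes -2; next at turn=0:; next result becomes -2; next at turn=1:; next result becomes -2; next at turn=2:; next result becomes -2; next at turn=3:; next result becomes -2; next at turn=4:; next result becomes -2; next final value -2
verdict: not equivalent; witness: base=-2, step=-1, limit=-3


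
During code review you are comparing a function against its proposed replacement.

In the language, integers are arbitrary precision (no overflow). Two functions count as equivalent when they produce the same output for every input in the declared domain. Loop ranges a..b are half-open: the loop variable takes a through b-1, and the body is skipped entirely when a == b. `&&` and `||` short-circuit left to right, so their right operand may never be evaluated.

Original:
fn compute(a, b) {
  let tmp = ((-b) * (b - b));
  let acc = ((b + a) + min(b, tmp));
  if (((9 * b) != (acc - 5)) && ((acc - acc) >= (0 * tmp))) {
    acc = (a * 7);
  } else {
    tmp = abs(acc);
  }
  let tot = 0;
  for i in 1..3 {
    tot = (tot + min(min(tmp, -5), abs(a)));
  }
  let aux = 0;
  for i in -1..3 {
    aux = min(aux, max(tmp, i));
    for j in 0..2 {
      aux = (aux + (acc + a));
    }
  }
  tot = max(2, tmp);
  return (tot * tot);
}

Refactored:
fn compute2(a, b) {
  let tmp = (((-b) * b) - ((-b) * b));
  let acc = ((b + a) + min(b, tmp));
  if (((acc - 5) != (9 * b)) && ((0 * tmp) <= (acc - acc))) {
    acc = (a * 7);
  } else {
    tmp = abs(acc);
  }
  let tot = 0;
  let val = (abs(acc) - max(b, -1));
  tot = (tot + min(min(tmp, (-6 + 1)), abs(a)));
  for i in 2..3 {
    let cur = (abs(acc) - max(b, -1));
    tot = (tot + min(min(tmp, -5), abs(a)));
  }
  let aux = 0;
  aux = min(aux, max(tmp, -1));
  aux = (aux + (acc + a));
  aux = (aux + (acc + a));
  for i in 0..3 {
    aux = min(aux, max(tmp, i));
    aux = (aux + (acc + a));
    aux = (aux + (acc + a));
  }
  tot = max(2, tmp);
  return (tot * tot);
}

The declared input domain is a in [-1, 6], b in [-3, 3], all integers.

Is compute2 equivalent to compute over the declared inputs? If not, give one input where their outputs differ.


This is a faithful refactor — comparison usage differs; and arithmetic usage differs; and loop structure differs; and constant usage differs; and statement counts differ; and min/max/abs usage differs; and local variable names differ, but the computed results match everywhere.
One worked example (a=2, b=-2) — compute: tmp = 0; acc = -2; (((9 * b) != (acc - 5)) && ((acc - acc) >= (0 * tmp))) -> true; acc = 14; tot = 0; [i=1]; tot = -5; [i=2]; tot = -10; aux = 0; [i=-1]; aux = 0; [j=0]; aux = 16; [j=1]; aux = 32; [i=0]; aux = 0; [j=0]; aux = 16; [j=1]; aux = 32; [i=1]; aux = 1; [j=0]; aux = 17; [j=1]; aux = 33; [i=2]; aux = 2; [j=0]; aux = 18; [j=1]; aux = 34; tot = 2; return 4; compute2: tmp = 0; acc = -2; (((acc - 5) != (9 * b)) && ((0 * tmp) <= (acc - acc))) -> true; acc = 14; tot = 0; val = 15; tot = -5; [i=2]; cur = 15; tot = -10; aux = 0; aux = 0; aux = 16; aux = 32; [i=0]; aux = 0; aux = 16; aux = 32; [i=1]; aux = 1; aux = 17; aux = 33; [i=2]; aux = 2; aux = 18; aux = 34; tot = 2; return 4; agreement on 4.
Checked all 56 inputs in the declared domain: the outputs agree on every one.
verdict: equivalent


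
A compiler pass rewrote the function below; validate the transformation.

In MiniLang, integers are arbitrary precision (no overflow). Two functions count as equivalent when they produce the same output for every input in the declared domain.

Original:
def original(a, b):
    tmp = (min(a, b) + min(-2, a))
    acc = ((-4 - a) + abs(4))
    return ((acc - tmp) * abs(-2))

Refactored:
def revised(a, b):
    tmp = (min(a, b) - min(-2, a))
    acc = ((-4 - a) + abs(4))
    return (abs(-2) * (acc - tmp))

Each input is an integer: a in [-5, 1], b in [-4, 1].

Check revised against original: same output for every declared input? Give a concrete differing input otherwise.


Evaluate both at a=-5, b=-4.
original: tmp := -10 | acc := 5 | result 30
revised: tmp := 0 | acc := 5 | result 10
30 vs 10 — the two versions disagree here.
verdict: not equivalent; witness: a=-5, b=-4


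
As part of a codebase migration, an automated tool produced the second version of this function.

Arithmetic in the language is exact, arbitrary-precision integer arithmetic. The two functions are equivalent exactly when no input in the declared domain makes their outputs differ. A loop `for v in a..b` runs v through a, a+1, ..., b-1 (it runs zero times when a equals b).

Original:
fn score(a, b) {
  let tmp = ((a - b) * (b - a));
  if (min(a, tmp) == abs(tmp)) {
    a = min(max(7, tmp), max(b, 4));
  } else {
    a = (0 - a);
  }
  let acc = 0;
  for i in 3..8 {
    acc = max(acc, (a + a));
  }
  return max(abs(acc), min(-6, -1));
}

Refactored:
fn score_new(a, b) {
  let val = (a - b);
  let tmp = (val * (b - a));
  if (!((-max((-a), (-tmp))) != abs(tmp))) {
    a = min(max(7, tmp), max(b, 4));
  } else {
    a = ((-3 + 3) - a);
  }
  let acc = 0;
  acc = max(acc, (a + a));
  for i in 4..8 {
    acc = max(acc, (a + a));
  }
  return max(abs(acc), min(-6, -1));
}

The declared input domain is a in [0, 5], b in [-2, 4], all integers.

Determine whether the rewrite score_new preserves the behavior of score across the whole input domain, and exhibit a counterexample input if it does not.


Differences: statement counts differ; and constant usage differs; and arithmetic usage differs; and boolean connective usage differs; and comparison usage differs; and min/max/abs usage differs; and local variable names differ; and loop structure differs — yet all 42 inputs agree.
verdict: equivalent


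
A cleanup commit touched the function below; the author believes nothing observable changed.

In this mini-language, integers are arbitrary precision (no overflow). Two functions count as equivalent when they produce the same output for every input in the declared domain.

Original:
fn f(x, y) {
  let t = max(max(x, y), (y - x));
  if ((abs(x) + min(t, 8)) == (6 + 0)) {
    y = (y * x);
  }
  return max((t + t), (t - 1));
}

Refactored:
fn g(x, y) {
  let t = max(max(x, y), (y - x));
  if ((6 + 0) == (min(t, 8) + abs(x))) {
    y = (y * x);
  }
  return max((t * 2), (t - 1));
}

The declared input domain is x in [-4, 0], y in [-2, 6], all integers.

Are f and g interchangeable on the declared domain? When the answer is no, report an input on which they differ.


Side by side, the visible changes include: constant usage differs; and arithmetic usage differs.
One worked example (x=-1, y=1) — f: t := 2 | ((abs(x) + min(t, 8)) == (6 + 0)): false | result 4; g: t := 2 | ((6 + 0) == (min(t, 8) + abs(x))): false | result 4; agreement on 4.
An exhaustive pass over the 45 declared inputs shows identical outputs.
verdict: equivalent


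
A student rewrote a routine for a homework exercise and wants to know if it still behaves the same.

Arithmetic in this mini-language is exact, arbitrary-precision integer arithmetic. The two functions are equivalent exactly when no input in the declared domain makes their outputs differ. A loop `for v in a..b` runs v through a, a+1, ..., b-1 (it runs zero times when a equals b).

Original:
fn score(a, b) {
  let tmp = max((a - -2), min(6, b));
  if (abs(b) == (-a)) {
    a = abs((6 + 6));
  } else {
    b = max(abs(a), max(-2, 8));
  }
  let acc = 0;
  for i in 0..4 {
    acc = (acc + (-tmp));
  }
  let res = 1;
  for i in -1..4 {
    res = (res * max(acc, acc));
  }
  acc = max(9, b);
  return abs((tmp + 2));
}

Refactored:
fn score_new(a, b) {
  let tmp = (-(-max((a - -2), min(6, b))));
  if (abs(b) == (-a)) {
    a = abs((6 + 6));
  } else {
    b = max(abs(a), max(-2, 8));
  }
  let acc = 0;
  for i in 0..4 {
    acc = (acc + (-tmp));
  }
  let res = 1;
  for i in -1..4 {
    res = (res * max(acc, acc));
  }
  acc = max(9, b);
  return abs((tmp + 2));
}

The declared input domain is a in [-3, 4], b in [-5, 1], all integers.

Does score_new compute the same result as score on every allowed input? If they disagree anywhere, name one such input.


Differences: same computation, different form — yet all 56 inputs agree.
verdict: equivalent


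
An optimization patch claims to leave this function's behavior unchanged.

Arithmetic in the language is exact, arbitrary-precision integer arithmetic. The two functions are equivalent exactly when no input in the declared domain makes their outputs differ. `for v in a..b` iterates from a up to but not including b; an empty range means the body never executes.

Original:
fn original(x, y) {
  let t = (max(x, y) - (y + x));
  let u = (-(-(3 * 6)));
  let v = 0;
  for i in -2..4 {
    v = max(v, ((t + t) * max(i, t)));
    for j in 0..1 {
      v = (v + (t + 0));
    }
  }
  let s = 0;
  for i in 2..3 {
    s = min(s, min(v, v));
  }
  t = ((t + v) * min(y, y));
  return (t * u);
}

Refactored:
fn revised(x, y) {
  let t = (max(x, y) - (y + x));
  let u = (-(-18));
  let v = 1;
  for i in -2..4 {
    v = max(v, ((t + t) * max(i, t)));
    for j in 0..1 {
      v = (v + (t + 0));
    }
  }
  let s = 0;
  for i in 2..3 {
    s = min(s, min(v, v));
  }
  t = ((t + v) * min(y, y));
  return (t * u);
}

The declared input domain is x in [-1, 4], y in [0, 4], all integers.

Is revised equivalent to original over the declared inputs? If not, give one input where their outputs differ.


Run the pair on x=0, y=1.
original: t = 0; u = 18; v = 0; [i=-2]; v = 0; [j=0]; v = 0; [i=-1]; v = 0; [j=0]; v = 0; [i=0]; v = 0; [j=0]; v = 0; [i=1]; v = 0; [j=0]; v = 0; [i=2]; v = 0; [j=0]; v = 0; [i=3]; v = 0; [j=0]; v = 0; s = 0; [i=2]; s = 0; t = 0; return 0
revised: t = 0; u = 18; v = 1; [i=-2]; v = 1; [j=0]; v = 1; [i=-1]; v = 1; [j=0]; v = 1; [i=0]; v = 1; [j=0]; v = 1; [i=1]; v = 1; [j=0]; v = 1; [i=2]; v = 1; [j=0]; v = 1; [i=3]; v = 1; [j=0]; v = 1; s = 0; [i=2]; s = 0; t = 1; return 18
0 and 18 differ, so these are not the same function on this domain.
verdict: not equivalent; witness: x=0, y=1


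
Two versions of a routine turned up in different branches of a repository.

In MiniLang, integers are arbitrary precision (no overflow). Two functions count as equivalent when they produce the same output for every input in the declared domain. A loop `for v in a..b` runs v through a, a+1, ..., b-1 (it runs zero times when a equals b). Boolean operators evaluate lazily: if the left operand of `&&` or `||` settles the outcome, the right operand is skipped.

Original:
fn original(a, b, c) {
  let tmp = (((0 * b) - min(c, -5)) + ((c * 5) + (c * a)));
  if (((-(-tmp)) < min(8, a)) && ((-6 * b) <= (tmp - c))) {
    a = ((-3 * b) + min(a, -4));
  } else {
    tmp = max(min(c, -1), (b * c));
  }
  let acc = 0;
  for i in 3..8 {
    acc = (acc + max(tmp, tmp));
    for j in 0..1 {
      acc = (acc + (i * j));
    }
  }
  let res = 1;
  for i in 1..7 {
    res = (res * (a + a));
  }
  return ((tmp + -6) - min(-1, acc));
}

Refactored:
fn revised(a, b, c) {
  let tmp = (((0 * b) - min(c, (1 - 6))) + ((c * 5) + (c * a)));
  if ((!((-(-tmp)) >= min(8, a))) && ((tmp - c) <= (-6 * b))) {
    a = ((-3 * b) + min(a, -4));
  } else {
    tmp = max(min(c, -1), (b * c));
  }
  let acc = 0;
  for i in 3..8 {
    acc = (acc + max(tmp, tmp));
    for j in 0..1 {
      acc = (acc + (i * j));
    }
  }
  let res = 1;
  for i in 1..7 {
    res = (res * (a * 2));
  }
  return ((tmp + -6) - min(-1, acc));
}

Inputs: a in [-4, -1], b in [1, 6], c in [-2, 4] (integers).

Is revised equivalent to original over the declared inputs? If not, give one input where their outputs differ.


These are not equivalent — on a=-1, b=1, c=-2 the outputs split (6 vs 2).
original: tmp becomes -3; next (((-(-tmp)) < min(8, a)) && ((-6 * b) <= (tmp - c))) evaluates to true; next a becomes -7; next acc becomes 0; next at i=3:; next acc becomes -3; next at j=0:; next acc becomes -3; next at i=4:; next acc becomes -6; next at j=0:; next acc becomes -6; next at i=5:; next acc becomes -9; next at j=0:; next acc becomes -9; next at i=6:; next acc becomes -12; next at j=0:; next acc becomes -12; next at i=7:; next acc becomes -15; next at j=0:; next acc becomes -15; next res becomes 1; next at i=1:; next res becomes -14; next at i=2:; next res becomes 196; next at i=3:; next res becomes -2744; next at i=4:; next res becomes 38416; next at i=5:; next res becomes -537824; next at i=6:; next res becomes 7529536; next final value 6
revised: tmp becomes -3; next ((!((-(-tmp)) >= min(8, a))) && ((tmp - c) <= (-6 * b))) evaluates to false; next tmp becomes -2; next acc becomes 0; next at i=3:; next acc becomes -2; next at j=0:; next acc becomes -2; next at i=4:; next acc becomes -4; next at j=0:; next acc becomes -4; next at i=5:; next acc becomes -6; next at j=0:; next acc becomes -6; next at i=6:; next acc becomes -8; next at j=0:; next acc becomes -8; next at i=7:; next acc becomes -10; next at j=0:; next acc becomes -10; next res becomes 1; next at i=1:; next res becomes -2; next at i=2:; next res becomes 4; next at i=3:; next res becomes -8; next at i=4:; next res becomes 16; next at i=5:; next res becomes -32; next at i=6:; next res becomes 64; next final value 2
verdict: not equivalent; witness: a=-1, b=1, c=-2


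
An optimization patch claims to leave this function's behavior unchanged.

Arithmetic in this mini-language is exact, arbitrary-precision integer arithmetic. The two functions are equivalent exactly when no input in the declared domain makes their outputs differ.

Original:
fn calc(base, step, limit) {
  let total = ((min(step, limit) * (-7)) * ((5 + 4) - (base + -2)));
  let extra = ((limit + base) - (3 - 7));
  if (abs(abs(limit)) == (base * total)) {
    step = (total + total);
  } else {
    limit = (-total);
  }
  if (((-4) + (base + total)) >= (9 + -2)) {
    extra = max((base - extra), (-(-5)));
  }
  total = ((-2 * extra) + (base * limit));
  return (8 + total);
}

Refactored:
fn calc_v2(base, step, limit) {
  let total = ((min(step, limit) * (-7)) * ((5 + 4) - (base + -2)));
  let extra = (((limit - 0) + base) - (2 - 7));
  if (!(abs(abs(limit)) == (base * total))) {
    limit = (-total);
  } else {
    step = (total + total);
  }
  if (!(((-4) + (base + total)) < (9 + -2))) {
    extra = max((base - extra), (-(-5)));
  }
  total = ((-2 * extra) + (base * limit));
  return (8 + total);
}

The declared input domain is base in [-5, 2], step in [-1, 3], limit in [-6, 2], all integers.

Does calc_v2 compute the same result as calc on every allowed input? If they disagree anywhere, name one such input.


Try base=-5, step=0, limit=0.
calc: total := 0 | extra := -1 | (abs(abs(limit)) == (base * total)): true | step := 0 | (((-4) + (base + total)) >= (9 + -2)): false | total := 2 | result 10
calc_v2: total := 0 | extra := 0 | (!(abs(abs(limit)) == (base * total))): false | step := 0 | (!(((-4) + (base + total)) < (9 + -2))): false | total := 0 | result 8
10 and 8 differ, so these are not the same function on this domain.
verdict: not equivalent; witness: base=-5, step=0, limit=0


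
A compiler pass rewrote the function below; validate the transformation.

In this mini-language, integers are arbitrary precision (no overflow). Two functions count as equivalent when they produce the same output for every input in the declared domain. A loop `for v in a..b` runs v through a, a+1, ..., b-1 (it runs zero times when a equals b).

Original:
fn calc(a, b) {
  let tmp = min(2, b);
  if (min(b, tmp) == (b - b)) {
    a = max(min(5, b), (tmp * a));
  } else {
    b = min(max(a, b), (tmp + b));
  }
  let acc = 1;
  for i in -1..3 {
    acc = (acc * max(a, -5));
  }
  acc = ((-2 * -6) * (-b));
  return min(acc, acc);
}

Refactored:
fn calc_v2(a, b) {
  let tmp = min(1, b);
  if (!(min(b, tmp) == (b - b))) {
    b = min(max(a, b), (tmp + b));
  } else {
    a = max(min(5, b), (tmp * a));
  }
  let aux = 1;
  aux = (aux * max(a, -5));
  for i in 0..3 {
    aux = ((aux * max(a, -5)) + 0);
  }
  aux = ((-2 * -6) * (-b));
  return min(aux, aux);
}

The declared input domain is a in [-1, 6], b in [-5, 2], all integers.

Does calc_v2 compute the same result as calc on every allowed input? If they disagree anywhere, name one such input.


There is a counterexample at a=4, b=2: -48 on one side, -36 on the other.
calc: tmp=2, then (min(b, tmp) == (b - b)) is false, then b=4, then acc=1, then (i=-1), then acc=4, then (i=0), then acc=16, then (i=1), then acc=64, then (i=2), then acc=256, then acc=-48, then returns -48
calc_v2: tmp=1, then (!(min(b, tmp) == (b - b))) is true, then b=3, then aux=1, then aux=4, then (i=0), then aux=16, then (i=1), then aux=64, then (i=2), then aux=256, then aux=-36, then returns -36
verdict: not equivalent; witness: a=4, b=2


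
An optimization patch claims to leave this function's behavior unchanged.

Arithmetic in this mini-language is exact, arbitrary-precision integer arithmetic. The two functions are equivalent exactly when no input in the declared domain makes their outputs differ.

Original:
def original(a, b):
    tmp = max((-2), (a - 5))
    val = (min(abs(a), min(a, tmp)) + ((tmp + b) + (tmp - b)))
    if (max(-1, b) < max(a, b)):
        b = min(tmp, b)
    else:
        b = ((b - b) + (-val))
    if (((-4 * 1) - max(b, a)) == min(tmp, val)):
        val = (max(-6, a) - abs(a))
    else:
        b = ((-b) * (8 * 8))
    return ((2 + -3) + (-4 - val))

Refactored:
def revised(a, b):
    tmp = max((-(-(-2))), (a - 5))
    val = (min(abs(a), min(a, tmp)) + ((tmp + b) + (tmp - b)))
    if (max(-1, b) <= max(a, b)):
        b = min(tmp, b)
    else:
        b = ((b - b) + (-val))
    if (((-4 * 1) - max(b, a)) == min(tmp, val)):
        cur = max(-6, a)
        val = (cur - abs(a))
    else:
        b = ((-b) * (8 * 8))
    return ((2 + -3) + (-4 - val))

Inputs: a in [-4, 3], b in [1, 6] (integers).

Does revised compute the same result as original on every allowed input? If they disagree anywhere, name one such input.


Consider the input a=2, b=2.
original: tmp=-2, then val=-6, then (max(-1, b) < max(a, b)) is false, then b=6, then (((-4 * 1) - max(b, a)) == min(tmp, val)) is false, then b=-384, then returns 1
revised: tmp=-2, then val=-6, then (max(-1, b) <= max(a, b)) is true, then b=-2, then (((-4 * 1) - max(b, a)) == min(tmp, val)) is true, then cur=2, then val=0, then returns -5
1 and -5 differ, so these are not the same function on this domain.
verdict: not equivalent; witness: a=2, b=2


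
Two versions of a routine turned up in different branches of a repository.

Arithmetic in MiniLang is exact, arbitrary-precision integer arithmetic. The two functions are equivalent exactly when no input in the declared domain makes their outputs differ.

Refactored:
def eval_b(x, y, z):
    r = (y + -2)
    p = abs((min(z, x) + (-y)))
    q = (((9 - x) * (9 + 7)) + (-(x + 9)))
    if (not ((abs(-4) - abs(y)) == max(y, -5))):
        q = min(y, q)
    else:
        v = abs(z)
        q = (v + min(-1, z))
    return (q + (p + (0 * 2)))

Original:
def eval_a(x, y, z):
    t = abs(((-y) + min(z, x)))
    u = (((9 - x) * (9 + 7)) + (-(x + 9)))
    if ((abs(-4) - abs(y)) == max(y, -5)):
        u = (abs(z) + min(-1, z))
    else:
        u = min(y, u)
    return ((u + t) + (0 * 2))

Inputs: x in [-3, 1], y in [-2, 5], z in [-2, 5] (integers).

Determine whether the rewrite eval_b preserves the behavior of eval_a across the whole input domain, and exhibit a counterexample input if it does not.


The two versions differ — the changes include arithmetic usage differs, local variable names differ, statement counts differ, boolean connective usage differs, constant usage differs.
Tracing x=-2, y=5, z=5: eval_a: t becomes 7; next u becomes 169; next ((abs(-4) - abs(y)) == max(y, -5)) evaluates to false; next u becomes 5; next final value 12 | eval_b: r becomes 3; next p becomes 7; next q becomes 169; next (not ((abs(-4) - abs(y)) == max(y, -5))) evaluates to true; next q becomes 5; next final value 12 — matching result 12.
Sweeping the whole domain (320 inputs) finds no disagreement.
verdict: equivalent


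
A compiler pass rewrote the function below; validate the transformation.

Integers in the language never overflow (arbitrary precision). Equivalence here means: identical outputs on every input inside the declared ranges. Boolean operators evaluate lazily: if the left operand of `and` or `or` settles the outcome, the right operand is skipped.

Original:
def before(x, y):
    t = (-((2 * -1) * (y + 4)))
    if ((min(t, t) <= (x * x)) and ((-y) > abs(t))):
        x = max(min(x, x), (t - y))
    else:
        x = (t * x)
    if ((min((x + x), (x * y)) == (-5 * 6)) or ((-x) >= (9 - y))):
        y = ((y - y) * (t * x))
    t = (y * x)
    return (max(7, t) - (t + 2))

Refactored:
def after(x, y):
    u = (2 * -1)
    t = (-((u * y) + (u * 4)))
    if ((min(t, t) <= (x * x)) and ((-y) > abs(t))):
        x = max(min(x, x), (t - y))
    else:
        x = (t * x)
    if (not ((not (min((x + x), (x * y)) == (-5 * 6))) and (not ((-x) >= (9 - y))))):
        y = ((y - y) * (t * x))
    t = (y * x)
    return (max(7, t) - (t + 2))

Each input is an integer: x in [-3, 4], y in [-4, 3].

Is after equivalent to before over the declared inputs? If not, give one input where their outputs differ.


Side by side, the visible changes include: boolean connective usage differs; and statement counts differ; and arithmetic usage differs; and local variable names differ.
One worked example (x=-3, y=3) — before: t = 14; ((min(t, t) <= (x * x)) and ((-y) > abs(t))) -> false; x = -42; ((min((x + x), (x * y)) == (-5 * 6)) or ((-x) >= (9 - y))) -> true; y = 0; t = 0; return 5; after: u = -2; t = 14; ((min(t, t) <= (x * x)) and ((-y) > abs(t))) -> false; x = -42; (not ((not (min((x + x), (x * y)) == (-5 * 6))) and (not ((-x) >= (9 - y))))) -> true; y = 0; t = 0; return 5; agreement on 5.
Across all 64 domain points the two functions coincide.
verdict: equivalent


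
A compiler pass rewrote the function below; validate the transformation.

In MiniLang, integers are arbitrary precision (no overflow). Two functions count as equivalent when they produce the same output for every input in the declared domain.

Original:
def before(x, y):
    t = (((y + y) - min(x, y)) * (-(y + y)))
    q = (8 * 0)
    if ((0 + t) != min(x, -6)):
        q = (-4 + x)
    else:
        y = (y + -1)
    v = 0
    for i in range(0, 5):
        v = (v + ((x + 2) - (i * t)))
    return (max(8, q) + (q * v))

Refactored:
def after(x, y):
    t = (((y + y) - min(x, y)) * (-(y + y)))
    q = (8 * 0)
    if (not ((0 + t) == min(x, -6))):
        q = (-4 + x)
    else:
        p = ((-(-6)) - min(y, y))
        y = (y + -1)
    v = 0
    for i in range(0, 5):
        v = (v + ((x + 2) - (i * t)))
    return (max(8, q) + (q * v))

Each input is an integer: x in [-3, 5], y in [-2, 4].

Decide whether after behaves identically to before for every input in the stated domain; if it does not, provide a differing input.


The two are interchangeable: statement counts differ; also comparison usage differs; also arithmetic usage differs; also boolean connective usage differs; also min/max/abs usage differs; also local variable names differ; also constant usage differs, and every declared input agrees.
One worked example (x=1, y=0) — before: t = 0; q = 0; ((0 + t) != min(x, -6)) -> true; q = -3; v = 0; [i=0]; v = 3; [i=1]; v = 6; [i=2]; v = 9; [i=3]; v = 12; [i=4]; v = 15; return -37; after: t = 0; q = 0; (not ((0 + t) == min(x, -6))) -> true; q = -3; v = 0; [i=0]; v = 3; [i=1]; v = 6; [i=2]; v = 9; [i=3]; v = 12; [i=4]; v = 15; return -37; agreement on -37.
Sweeping the whole domain (63 inputs) finds no disagreement.
verdict: equivalent


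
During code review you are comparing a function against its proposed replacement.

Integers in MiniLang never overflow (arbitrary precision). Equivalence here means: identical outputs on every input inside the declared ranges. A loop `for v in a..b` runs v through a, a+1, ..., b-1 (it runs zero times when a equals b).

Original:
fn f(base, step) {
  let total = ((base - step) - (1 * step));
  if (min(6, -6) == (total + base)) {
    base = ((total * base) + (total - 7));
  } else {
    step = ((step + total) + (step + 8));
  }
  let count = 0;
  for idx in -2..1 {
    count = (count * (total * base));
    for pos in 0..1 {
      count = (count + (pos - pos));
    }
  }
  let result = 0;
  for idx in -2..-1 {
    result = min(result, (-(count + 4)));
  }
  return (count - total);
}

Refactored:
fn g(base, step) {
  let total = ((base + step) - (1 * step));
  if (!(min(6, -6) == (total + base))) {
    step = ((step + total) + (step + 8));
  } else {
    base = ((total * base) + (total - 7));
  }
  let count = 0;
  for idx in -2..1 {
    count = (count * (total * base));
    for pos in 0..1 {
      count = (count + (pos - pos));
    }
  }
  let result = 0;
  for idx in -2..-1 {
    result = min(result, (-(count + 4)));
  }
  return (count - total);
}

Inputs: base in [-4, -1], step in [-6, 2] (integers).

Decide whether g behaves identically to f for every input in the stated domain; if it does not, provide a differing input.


On input base=-4, step=-6, f returns -8 while g returns 4.
verdict: not equivalent; witness: base=-4, step=-6


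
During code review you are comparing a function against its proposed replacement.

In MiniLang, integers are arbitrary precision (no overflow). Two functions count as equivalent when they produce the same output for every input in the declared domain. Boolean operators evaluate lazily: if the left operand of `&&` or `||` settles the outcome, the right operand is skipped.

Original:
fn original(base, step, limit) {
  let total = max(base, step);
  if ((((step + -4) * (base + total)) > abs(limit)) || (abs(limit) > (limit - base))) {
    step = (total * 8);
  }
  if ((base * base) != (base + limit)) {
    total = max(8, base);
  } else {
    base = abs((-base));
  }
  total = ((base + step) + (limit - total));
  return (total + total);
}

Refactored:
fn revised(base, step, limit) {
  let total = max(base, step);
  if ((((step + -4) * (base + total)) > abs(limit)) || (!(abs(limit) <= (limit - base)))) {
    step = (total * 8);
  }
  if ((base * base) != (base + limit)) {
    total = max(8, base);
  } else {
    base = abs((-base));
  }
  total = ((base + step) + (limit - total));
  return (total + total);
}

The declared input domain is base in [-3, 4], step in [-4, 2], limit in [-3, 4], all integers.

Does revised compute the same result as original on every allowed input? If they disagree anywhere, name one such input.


Differences: comparison usage differs; also boolean connective usage differs — yet all 448 inputs agree.
verdict: equivalent


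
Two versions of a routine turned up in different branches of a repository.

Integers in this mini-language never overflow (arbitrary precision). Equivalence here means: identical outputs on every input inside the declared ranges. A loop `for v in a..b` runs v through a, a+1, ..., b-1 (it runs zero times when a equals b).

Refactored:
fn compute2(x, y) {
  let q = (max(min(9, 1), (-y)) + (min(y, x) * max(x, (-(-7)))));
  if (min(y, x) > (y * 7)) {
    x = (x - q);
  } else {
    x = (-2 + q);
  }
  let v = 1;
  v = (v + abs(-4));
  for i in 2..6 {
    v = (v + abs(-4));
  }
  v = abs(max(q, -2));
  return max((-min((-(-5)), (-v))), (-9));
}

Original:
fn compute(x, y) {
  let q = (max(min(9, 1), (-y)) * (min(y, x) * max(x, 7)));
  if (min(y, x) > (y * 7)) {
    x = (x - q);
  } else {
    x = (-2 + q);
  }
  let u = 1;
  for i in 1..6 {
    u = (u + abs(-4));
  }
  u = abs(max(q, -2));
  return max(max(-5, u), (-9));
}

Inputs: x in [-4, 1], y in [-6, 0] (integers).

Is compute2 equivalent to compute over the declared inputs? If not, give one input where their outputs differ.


Consider the input x=0, y=0.
compute: q = 0; (min(y, x) > (y * 7)) -> false; x = -2; u = 1; [i=1]; u = 5; [i=2]; u = 9; [i=3]; u = 13; [i=4]; u = 17; [i=5]; u = 21; u = 0; return 0
compute2: q = 1; (min(y, x) > (y * 7)) -> false; x = -1; v = 1; v = 5; [i=2]; v = 9; [i=3]; v = 13; [i=4]; v = 17; [i=5]; v = 21; v = 1; return 1
0 != 1, so the rewrite changes behavior.
verdict: not equivalent; witness: x=0, y=0
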